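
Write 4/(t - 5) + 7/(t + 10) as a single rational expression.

Common denominator (t - 5)(t + 10). Numerator: 4(t + 10) + 7(t - 5) = (4t + 40) + (7t - 35) = 11t + 5
Result: (11t + 5)/[(t - 5)(t + 10)]


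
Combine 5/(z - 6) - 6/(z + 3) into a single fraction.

Common denominator (z - 6)(z + 3). Numerator: 5(z + 3) - 6(z - 6) = (5z + 15) - (6z - 36) = -z + 51
Result: (-z + 51)/[(z - 6)(z + 3)]


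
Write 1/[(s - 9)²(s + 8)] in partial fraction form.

Cover-up at s=-8: R = 1/(-8 - 9)² = 1/289. Cover-up at s=9: Q = 1/(9 + 8) = 1/17. Comparing s² coeff: P = -R = -1/289
Result: (-1/289)/(s - 9) + (1/17)/(s - 9)² + (1/289)/(s + 8)


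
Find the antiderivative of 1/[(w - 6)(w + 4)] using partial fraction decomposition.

Decompose: 1/[(w - 6)(w + 4)] = (1/10)/(w - 6) - (1/10)/(w + 4). Integrate each term: (1/10) ln|(w - 6)| - (1/10) ln|(w + 4)| + C


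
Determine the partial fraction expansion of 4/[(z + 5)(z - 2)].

4/(z + 5)(z - 2) = α/(z + 5) + β/(z - 2). α = 4/(-5 - 2) = -4/7, β = 4/(2 + 5) = 4/7
Result: (-4/7)/(z + 5) + (4/7)/(z - 2)


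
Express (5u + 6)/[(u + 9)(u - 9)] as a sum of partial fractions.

At u=-9: A = (5·(-9) + 6)/(-9 - 9) = 13/6. At u=9: B = (5·9 + 6)/(9 + 9) = 17/6
Result: (13/6)/(u + 9) + (17/6)/(u - 9)


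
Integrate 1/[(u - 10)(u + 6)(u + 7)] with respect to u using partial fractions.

Cover-up: α = 1/272, β = -1/16, γ = 1/17. Decomposition: (1/272)/(u - 10) - (1/16)/(u + 6) + (1/17)/(u + 7). Integrate each term: (1/272) ln|(u - 10)| - (1/16) ln|(u + 6)| + (1/17) ln|(u + 7)| + C


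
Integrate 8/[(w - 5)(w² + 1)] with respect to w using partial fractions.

Cover-up at w=5: A = 8/(5²+1) = 4/13. Coeff matching: B = -4/13, C = -20/13. Decomposition: (4/13)/(w - 5) - ((4/13)w + 20/13)/(w² + 1). Integrate: linear → ln, quadratic → (1/2)ln + arctan: (4/13) ln|(w - 5)| - (2/13) ln(w² + 1) - (20/13) arctan(w) + C


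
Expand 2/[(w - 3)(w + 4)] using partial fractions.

2/(w - 3)(w + 4) = P/(w - 3) + Q/(w + 4). P = 2/(3 + 4) = 2/7, Q = 2/(-4 - 3) = -2/7
Result: (2/7)/(w - 3) - (2/7)/(w + 4)


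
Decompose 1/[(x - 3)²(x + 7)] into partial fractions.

Cover-up at x=-7: R = 1/(-7 - 3)² = 1/100. Cover-up at x=3: Q = 1/(3 + 7) = 1/10. Comparing x² coeff: P = -R = -1/100
Result: (-1/100)/(x - 3) + (1/10)/(x - 3)² + (1/100)/(x + 7)


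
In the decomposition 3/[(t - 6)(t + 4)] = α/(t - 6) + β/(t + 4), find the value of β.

Cover-up at t = -4: β = 3/(-4 - 6) = -3/10


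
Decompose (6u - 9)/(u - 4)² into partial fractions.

(6u - 9) = α(u - 4) + β. At u = 4: β = 6·4 - 9 = 15. Coeff of u: α = 6
Result: 6/(u - 4) + 15/(u - 4)²


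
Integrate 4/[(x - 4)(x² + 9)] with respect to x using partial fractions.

Cover-up at x=4: α = 4/(4²+9) = 4/25. Coeff matching: β = -4/25, γ = -16/25. Decomposition: (4/25)/(x - 4) - ((4/25)x + 16/25)/(x² + 9). Integrate: linear → ln, quadratic → (1/2)ln + arctan: (4/25) ln|(x - 4)| - (2/25) ln(x² + 9) - (16/75) arctan(x/3) + C


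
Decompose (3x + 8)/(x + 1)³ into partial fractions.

(3x + 8) = A(x + 1)² + B(x + 1) + C. At x = -1: C = 3·(-1) + 8 = 5. Coefficients: A = 0, B = 3
Result: 3/(x + 1)² + 5/(x + 1)³


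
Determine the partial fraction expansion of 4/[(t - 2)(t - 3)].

4/(t - 2)(t - 3) = A/(t - 2) + B/(t - 3). A = 4/(2 - 3) = -4, B = 4/(3 - 2) = 4
Result: -4/(t - 2) + 4/(t - 3)


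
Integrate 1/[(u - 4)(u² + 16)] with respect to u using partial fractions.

Cover-up at u=4: α = 1/(4²+16) = 1/32. Coeff matching: β = -1/32, γ = -1/8. Decomposition: (1/32)/(u - 4) - ((1/32)u + 1/8)/(u² + 16). Integrate: linear → ln, quadratic → (1/2)ln + arctan: (1/32) ln|(u - 4)| - (1/64) ln(u² + 16) - (1/32) arctan(u/4) + C


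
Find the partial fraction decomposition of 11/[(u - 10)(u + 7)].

11/(u - 10)(u + 7) = A/(u - 10) + B/(u + 7). A = 11/(10 + 7) = 11/17, B = 11/(-7 - 10) = -11/17
Result: (11/17)/(u - 10) - (11/17)/(u + 7)


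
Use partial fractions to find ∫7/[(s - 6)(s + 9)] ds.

Decompose: 7/[(s - 6)(s + 9)] = (7/15)/(s - 6) - (7/15)/(s + 9). Integrate each term: (7/15) ln|(s - 6)| - (7/15) ln|(s + 9)| + C


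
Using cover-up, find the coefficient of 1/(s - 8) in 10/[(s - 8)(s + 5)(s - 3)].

Cover (s - 8), set s=8: 10/[(8 + 5)(8 - 3)] = 2/13


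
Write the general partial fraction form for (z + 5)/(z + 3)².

Repeated linear factor: A/(z + 3) + B/(z + 3)²


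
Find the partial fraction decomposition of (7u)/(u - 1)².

(7u) = A(u - 1) + B. At u = 1: B = 7·1 + 0 = 7. Coeff of u: A = 7
Result: 7/(u - 1) + 7/(u - 1)²


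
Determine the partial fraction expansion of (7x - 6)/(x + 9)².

(7x - 6) = A(x + 9) + B. At x = -9: B = 7·(-9) - 6 = -69. Coeff of x: A = 7
Result: 7/(x + 9) - 69/(x + 9)²


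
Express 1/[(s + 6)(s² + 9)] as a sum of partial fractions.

Cover-up at s = -6: A = 1/((-6)² + 9) = 1/45. Then B = -A = -1/45, C = -A·(0 - 6) = 2/15
Result: (1/45)/(s + 6) - ((1/45)s - 2/15)/(s² + 9)


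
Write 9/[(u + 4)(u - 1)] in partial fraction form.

9/(u + 4)(u - 1) = P/(u + 4) + Q/(u - 1). P = 9/(-4 - 1) = -9/5, Q = 9/(1 + 4) = 9/5
Result: (-9/5)/(u + 4) + (9/5)/(u - 1)


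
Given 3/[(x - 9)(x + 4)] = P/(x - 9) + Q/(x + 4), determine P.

Cover-up at x = 9: P = 3/(9 + 4) = 3/13


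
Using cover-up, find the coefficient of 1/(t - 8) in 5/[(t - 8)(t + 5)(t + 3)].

Cover (t - 8), set t=8: 5/[(8 + 5)(8 + 3)] = 5/143


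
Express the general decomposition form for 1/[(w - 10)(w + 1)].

Distinct linear factors: P/(w - 10) + Q/(w + 1)


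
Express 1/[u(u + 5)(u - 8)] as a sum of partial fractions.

Using cover-up method: α = -1/40, β = 1/65, γ = 1/104
Result: (-1/40)/u + (1/65)/(u + 5) + (1/104)/(u - 8)


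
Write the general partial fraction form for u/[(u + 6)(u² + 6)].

Linear + irreducible quadratic: A/(u + 6) + (Bu + C)/(u² + 6)


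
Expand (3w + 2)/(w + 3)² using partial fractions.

(3w + 2) = α(w + 3) + β. At w = -3: β = 3·(-3) + 2 = -7. Coeff of w: α = 3
Result: 3/(w + 3) - 7/(w + 3)²


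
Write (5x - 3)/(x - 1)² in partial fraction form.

(5x - 3) = P(x - 1) + Q. At x = 1: Q = 5·1 - 3 = 2. Coeff of x: P = 5
Result: 5/(x - 1) + 2/(x - 1)²


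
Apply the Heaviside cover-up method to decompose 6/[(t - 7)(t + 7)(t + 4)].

Cover (t - 7), t=7: P = 6/[(7 + 7)(7 + 4)] = 3/77. Cover (t + 7), t=-7: Q = 6/[(-7 - 7)(-7 + 4)] = 1/7. Cover (t + 4), t=-4: R = 6/[(-4 - 7)(-4 + 7)] = -2/11.
Result: (3/77)/(t - 7) + (1/7)/(t + 7) - (2/11)/(t + 4)


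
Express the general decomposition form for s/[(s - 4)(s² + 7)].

Linear + irreducible quadratic: α/(s - 4) + (βs + γ)/(s² + 7)


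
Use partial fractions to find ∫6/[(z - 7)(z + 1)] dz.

Decompose: 6/[(z - 7)(z + 1)] = (3/4)/(z - 7) - (3/4)/(z + 1). Integrate each term: (3/4) ln|(z - 7)| - (3/4) ln|(z + 1)| + C


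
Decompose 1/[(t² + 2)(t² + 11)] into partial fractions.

Coefficient matching gives α = γ = 0, β = 1/(11-2) = 1/9, δ = -β = -1/9
Result: (1/9)/(t² + 2) - (1/9)/(t² + 11)


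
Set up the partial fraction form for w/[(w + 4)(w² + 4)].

Linear + irreducible quadratic: P/(w + 4) + (Qw + R)/(w² + 4)


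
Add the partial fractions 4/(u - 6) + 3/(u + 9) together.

Common denominator (u - 6)(u + 9). Numerator: 4(u + 9) + 3(u - 6) = (4u + 36) + (3u - 18) = 7u + 18
Result: (7u + 18)/[(u - 6)(u + 9)]


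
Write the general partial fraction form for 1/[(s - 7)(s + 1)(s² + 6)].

Two linear + quadratic: A/(s - 7) + B/(s + 1) + (Cs + D)/(s² + 6)


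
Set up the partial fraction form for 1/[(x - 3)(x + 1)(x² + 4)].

Two linear + quadratic: A/(x - 3) + B/(x + 1) + (Cx + D)/(x² + 4)


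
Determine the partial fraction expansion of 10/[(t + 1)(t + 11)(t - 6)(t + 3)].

Using Heaviside cover-up: (-1/14)/(t + 1) - (1/136)/(t + 11) + (10/1071)/(t - 6) + (5/72)/(t + 3)


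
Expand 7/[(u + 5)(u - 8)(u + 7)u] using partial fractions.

Using Heaviside cover-up: (7/130)/(u + 5) + (7/1560)/(u - 8) - (1/30)/(u + 7) - (1/40)/u


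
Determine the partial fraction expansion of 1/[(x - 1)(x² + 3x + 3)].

Cover-up at x = 1: α = 1/(1² + 3·1 + 3) = 1/7. Then β = -α = -1/7, γ = -α·(3 + 1) = -4/7
Result: (1/7)/(x - 1) - ((1/7)x + 4/7)/(x² + 3x + 3)


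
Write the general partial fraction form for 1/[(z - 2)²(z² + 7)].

Repeated linear + quadratic: P/(z - 2) + Q/(z - 2)² + (Rz + S)/(z² + 7)


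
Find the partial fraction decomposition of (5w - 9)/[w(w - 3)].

At w=0: A = (5·0 - 9)/(0 - 3) = 3. At w=3: B = (5·3 - 9)/(3 - 0) = 2
Result: 3/w + 2/(w - 3)


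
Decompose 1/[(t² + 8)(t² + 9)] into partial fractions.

Coefficient matching gives A = C = 0, B = 1/(9-8) = 1, D = -B = -1
Result: 1/(t² + 8) - 1/(t² + 9)


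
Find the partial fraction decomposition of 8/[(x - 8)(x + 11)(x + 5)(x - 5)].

Using Heaviside cover-up: (8/741)/(x - 8) - (1/228)/(x + 11) + (2/195)/(x + 5) - (1/60)/(x - 5)


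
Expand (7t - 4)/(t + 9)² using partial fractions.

(7t - 4) = α(t + 9) + β. At t = -9: β = 7·(-9) - 4 = -67. Coeff of t: α = 7
Result: 7/(t + 9) - 67/(t + 9)²


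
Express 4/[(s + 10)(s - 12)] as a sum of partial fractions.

4/(s + 10)(s - 12) = P/(s + 10) + Q/(s - 12). P = 4/(-10 - 12) = -2/11, Q = 4/(12 + 10) = 2/11
Result: (-2/11)/(s + 10) + (2/11)/(s - 12)


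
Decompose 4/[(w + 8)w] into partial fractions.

4/(w + 8)w = α/(w + 8) + β/w. α = 4/(-8 - 0) = -1/2, β = 4/(0 + 8) = 1/2
Result: (-1/2)/(w + 8) + (1/2)/w


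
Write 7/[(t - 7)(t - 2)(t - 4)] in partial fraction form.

Using cover-up method: A = 7/15, B = 7/10, C = -7/6
Result: (7/15)/(t - 7) + (7/10)/(t - 2) - (7/6)/(t - 4)


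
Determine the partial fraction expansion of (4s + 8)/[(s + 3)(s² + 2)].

At s=-3: P = (4·(-3) + 8)/((-3)² + 2) = -4/11. Q = -P = 4/11, R = 4 - (-3)·P = 32/11
Result: (-4/11)/(s + 3) + ((4/11)s + 32/11)/(s² + 2)


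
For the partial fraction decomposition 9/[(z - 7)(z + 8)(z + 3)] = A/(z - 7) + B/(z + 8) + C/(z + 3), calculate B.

Cover-up at z = -8: B = 9/[(-8 - 7)(-8 + 3)] = 9/[(-15)(-5)] = 9/75 = 3/25


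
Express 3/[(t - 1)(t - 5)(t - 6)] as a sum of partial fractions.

Using cover-up method: P = 3/20, Q = -3/4, R = 3/5
Result: (3/20)/(t - 1) - (3/4)/(t - 5) + (3/5)/(t - 6)


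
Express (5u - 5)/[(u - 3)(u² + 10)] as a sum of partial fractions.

At u=3: P = (5·3 - 5)/(3² + 10) = 10/19. Q = -P = -10/19, R = 5 - 3·P = 65/19
Result: (10/19)/(u - 3) - ((10/19)u - 65/19)/(u² + 10)


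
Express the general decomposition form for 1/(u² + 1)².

Repeated quadratic factor: (Pu + Q)/(u² + 1) + (Ru + S)/(u² + 1)²


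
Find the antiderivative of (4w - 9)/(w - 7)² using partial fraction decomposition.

Decompose: α = 4, β = 4·7 - 9 = 19, so (4w - 9)/(w - 7)² = 4/(w - 7) + 19/(w - 7)². Integrate: ∫ α/(w - 7) dw = 4 ln|(w - 7)|; ∫ β/(w - 7)² dw = -19/(w - 7). Sum: 4 ln|(w - 7)| - 19/(w - 7) + C


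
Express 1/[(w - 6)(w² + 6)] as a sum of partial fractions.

Cover-up at w = 6: P = 1/(6² + 6) = 1/42. Then Q = -P = -1/42, R = -P·(0 + 6) = -1/7
Result: (1/42)/(w - 6) - ((1/42)w + 1/7)/(w² + 6)


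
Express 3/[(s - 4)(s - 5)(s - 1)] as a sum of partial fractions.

Using cover-up method: A = -1, B = 3/4, C = 1/4
Result: -1/(s - 4) + (3/4)/(s - 5) + (1/4)/(s - 1)


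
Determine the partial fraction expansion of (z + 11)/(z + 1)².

(z + 11) = α(z + 1) + β. At z = -1: β = 1·(-1) + 11 = 10. Coeff of z: α = 1
Result: 1/(z + 1) + 10/(z + 1)²


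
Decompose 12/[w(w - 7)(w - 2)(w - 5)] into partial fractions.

Using Heaviside cover-up: (-6/35)/w + (6/35)/(w - 7) + (2/5)/(w - 2) - (2/5)/(w - 5)


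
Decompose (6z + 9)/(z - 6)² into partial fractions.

(6z + 9) = A(z - 6) + B. At z = 6: B = 6·6 + 9 = 45. Coeff of z: A = 6
Result: 6/(z - 6) + 45/(z - 6)²


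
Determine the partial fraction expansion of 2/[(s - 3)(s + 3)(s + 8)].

Using cover-up method: α = 1/33, β = -1/15, γ = 2/55
Result: (1/33)/(s - 3) - (1/15)/(s + 3) + (2/55)/(s + 8)


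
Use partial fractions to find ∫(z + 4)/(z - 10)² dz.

Decompose: α = 1, β = 1·10 + 4 = 14, so (z + 4)/(z - 10)² = 1/(z - 10) + 14/(z - 10)². Integrate: ∫ α/(z - 10) dz = ln|(z - 10)|; ∫ β/(z - 10)² dz = -14/(z - 10). Sum: ln|(z - 10)| - 14/(z - 10) + C


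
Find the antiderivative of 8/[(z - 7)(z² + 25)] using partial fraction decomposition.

Cover-up at z=7: A = 8/(7²+25) = 4/37. Coeff matching: B = -4/37, C = -28/37. Decomposition: (4/37)/(z - 7) - ((4/37)z + 28/37)/(z² + 25). Integrate: linear → ln, quadratic → (1/2)ln + arctan: (4/37) ln|(z - 7)| - (2/37) ln(z² + 25) - (28/185) arctan(z/5) + C


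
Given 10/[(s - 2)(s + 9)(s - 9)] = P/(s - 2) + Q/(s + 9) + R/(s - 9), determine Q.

Cover-up at s = -9: Q = 10/[(-9 - 2)(-9 - 9)] = 10/[(-11)(-18)] = 10/198 = 5/99


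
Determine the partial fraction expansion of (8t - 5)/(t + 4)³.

(8t - 5) = P(t + 4)² + Q(t + 4) + R. At t = -4: R = 8·(-4) - 5 = -37. Coefficients: P = 0, Q = 8
Result: 8/(t + 4)² - 37/(t + 4)³


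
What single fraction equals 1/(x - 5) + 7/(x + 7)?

Common denominator (x - 5)(x + 7). Numerator: 1(x + 7) + 7(x - 5) = (x + 7) + (7x - 35) = 8x - 28
Result: (8x - 28)/[(x - 5)(x + 7)]


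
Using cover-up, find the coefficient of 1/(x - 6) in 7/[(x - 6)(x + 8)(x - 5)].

Cover (x - 6), set x=6: 7/[(6 + 8)(6 - 5)] = 1/2


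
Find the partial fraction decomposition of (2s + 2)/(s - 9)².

(2s + 2) = α(s - 9) + β. At s = 9: β = 2·9 + 2 = 20. Coeff of s: α = 2
Result: 2/(s - 9) + 20/(s - 9)²


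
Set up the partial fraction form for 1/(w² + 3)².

Repeated quadratic factor: (Pw + Q)/(w² + 3) + (Rw + S)/(w² + 3)²


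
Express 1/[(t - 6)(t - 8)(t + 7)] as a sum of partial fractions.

Using cover-up method: A = -1/26, B = 1/30, C = 1/195
Result: (-1/26)/(t - 6) + (1/30)/(t - 8) + (1/195)/(t + 7)


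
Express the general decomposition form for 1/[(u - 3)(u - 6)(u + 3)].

Three distinct linear factors: α/(u - 3) + β/(u - 6) + γ/(u + 3)


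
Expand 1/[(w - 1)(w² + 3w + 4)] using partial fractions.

Cover-up at w = 1: α = 1/(1² + 3·1 + 4) = 1/8. Then β = -α = -1/8, γ = -α·(3 + 1) = -1/2
Result: (1/8)/(w - 1) - ((1/8)w + 1/2)/(w² + 3w + 4)


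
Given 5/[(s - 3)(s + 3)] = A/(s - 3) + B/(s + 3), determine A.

Cover-up at s = 3: A = 5/(3 + 3) = 5/6


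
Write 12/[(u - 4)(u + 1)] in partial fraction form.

12/(u - 4)(u + 1) = α/(u - 4) + β/(u + 1). α = 12/(4 + 1) = 12/5, β = 12/(-1 - 4) = -12/5
Result: (12/5)/(u - 4) - (12/5)/(u + 1)


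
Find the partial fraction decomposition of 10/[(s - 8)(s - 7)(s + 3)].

Using cover-up method: α = 10/11, β = -1, γ = 1/11
Result: (10/11)/(s - 8) - 1/(s - 7) + (1/11)/(s + 3)


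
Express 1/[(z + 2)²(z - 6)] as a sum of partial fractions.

Cover-up at z=6: C = 1/(6 + 2)² = 1/64. Cover-up at z=-2: B = 1/(-2 - 6) = -1/8. Comparing z² coeff: A = -C = -1/64
Result: (-1/64)/(z + 2) - (1/8)/(z + 2)² + (1/64)/(z - 6)


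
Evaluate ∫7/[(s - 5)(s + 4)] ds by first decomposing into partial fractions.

Decompose: 7/[(s - 5)(s + 4)] = (7/9)/(s - 5) - (7/9)/(s + 4). Integrate each term: (7/9) ln|(s - 5)| - (7/9) ln|(s + 4)| + C


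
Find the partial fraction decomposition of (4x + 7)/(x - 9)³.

(4x + 7) = A(x - 9)² + B(x - 9) + C. At x = 9: C = 4·9 + 7 = 43. Coefficients: A = 0, B = 4
Result: 4/(x - 9)² + 43/(x - 9)³


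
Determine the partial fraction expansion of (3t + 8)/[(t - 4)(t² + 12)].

At t=4: α = (3·4 + 8)/(4² + 12) = 5/7. β = -α = -5/7, γ = 3 - 4·α = 1/7
Result: (5/7)/(t - 4) - ((5/7)t - 1/7)/(t² + 12)


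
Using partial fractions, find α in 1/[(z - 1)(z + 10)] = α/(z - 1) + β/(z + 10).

Cover-up at z = 1: α = 1/(1 + 10) = 1/11


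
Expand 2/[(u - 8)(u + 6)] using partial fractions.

2/(u - 8)(u + 6) = P/(u - 8) + Q/(u + 6). P = 2/(8 + 6) = 1/7, Q = 2/(-6 - 8) = -1/7
Result: (1/7)/(u - 8) - (1/7)/(u + 6)


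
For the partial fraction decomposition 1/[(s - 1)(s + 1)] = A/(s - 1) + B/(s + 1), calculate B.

Cover-up at s = -1: B = 1/(-1 - 1) = -1/2


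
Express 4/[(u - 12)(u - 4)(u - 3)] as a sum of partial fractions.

Using cover-up method: P = 1/18, Q = -1/2, R = 4/9
Result: (1/18)/(u - 12) - (1/2)/(u - 4) + (4/9)/(u - 3)


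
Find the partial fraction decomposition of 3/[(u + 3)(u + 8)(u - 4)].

Using cover-up method: A = -3/35, B = 1/20, C = 1/28
Result: (-3/35)/(u + 3) + (1/20)/(u + 8) + (1/28)/(u - 4)


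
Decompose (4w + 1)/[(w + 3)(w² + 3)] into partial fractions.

At w=-3: α = (4·(-3) + 1)/((-3)² + 3) = -11/12. β = -α = 11/12, γ = 4 - (-3)·α = 5/4
Result: (-11/12)/(w + 3) + ((11/12)w + 5/4)/(w² + 3)


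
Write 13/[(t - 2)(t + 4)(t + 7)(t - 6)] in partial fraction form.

Using Heaviside cover-up: (-13/216)/(t - 2) + (13/180)/(t + 4) - (1/27)/(t + 7) + (1/40)/(t - 6)


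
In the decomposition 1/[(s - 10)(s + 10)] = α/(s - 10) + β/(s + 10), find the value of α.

Cover-up at s = 10: α = 1/(10 + 10) = 1/20


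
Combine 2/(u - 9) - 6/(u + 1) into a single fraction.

Common denominator (u - 9)(u + 1). Numerator: 2(u + 1) - 6(u - 9) = (2u + 2) - (6u - 54) = -4u + 56
Result: (-4u + 56)/[(u - 9)(u + 1)]


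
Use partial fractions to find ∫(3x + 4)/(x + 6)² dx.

Decompose: P = 3, Q = 3·(-6) + 4 = -14, so (3x + 4)/(x + 6)² = 3/(x + 6) - 14/(x + 6)². Integrate: ∫ P/(x + 6) dx = 3 ln|(x + 6)|; ∫ Q/(x + 6)² dx = 14/(x + 6). Sum: 3 ln|(x + 6)| + 14/(x + 6) + C


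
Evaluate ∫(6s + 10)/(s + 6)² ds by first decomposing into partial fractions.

Decompose: P = 6, Q = 6·(-6) + 10 = -26, so (6s + 10)/(s + 6)² = 6/(s + 6) - 26/(s + 6)². Integrate: ∫ P/(s + 6) ds = 6 ln|(s + 6)|; ∫ Q/(s + 6)² ds = 26/(s + 6). Sum: 6 ln|(s + 6)| + 26/(s + 6) + C


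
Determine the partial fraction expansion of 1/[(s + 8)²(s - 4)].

Cover-up at s=4: γ = 1/(4 + 8)² = 1/144. Cover-up at s=-8: β = 1/(-8 - 4) = -1/12. Comparing s² coeff: α = -γ = -1/144
Result: (-1/144)/(s + 8) - (1/12)/(s + 8)² + (1/144)/(s - 4)


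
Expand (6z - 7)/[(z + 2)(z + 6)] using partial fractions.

At z=-2: P = (6·(-2) - 7)/(-2 + 6) = -19/4. At z=-6: Q = (6·(-6) - 7)/(-6 + 2) = 43/4
Result: (-19/4)/(z + 2) + (43/4)/(z + 6)


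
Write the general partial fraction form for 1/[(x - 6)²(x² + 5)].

Repeated linear + quadratic: P/(x - 6) + Q/(x - 6)² + (Rx + S)/(x² + 5)


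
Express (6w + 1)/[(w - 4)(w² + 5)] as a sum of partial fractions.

At w=4: α = (6·4 + 1)/(4² + 5) = 25/21. β = -α = -25/21, γ = 6 - 4·α = 26/21
Result: (25/21)/(w - 4) - ((25/21)w - 26/21)/(w² + 5)


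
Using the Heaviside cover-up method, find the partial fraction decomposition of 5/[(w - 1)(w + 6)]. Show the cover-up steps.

Cover (w - 1): set w=1, get P = 5/(1 + 6) = 5/7. Cover (w + 6): set w=-6, get Q = 5/(-6 - 1) = -5/7.
Result: (5/7)/(w - 1) - (5/7)/(w + 6)


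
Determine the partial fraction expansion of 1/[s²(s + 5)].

Cover-up at s=-5: C = 1/(-5 - 0)² = 1/25. Cover-up at s=0: B = 1/(0 + 5) = 1/5. Comparing s² coeff: A = -C = -1/25
Result: (-1/25)/s + (1/5)/s² + (1/25)/(s + 5)


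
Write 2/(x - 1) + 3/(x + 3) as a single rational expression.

Common denominator (x - 1)(x + 3). Numerator: 2(x + 3) + 3(x - 1) = (2x + 6) + (3x - 3) = 5x + 3
Result: (5x + 3)/[(x - 1)(x + 3)]


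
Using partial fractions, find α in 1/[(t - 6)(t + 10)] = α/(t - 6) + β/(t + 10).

Cover-up at t = 6: α = 1/(6 + 10) = 1/16


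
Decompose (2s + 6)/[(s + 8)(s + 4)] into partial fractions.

At s=-8: A = (2·(-8) + 6)/(-8 + 4) = 5/2. At s=-4: B = (2·(-4) + 6)/(-4 + 8) = -1/2
Result: (5/2)/(s + 8) - (1/2)/(s + 4)


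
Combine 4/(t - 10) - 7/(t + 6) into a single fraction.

Common denominator (t - 10)(t + 6). Numerator: 4(t + 6) - 7(t - 10) = (4t + 24) - (7t - 70) = -3t + 94
Result: (-3t + 94)/[(t - 10)(t + 6)]


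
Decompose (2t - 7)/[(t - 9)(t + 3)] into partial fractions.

At t=9: A = (2·9 - 7)/(9 + 3) = 11/12. At t=-3: B = (2·(-3) - 7)/(-3 - 9) = 13/12
Result: (11/12)/(t - 9) + (13/12)/(t + 3)


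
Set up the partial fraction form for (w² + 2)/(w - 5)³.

Repeated linear factor (power 3): α/(w - 5) + β/(w - 5)² + γ/(w - 5)³


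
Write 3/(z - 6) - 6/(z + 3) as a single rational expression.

Common denominator (z - 6)(z + 3). Numerator: 3(z + 3) - 6(z - 6) = (3z + 9) - (6z - 36) = -3z + 45
Result: (-3z + 45)/[(z - 6)(z + 3)]


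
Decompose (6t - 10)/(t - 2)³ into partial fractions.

(6t - 10) = A(t - 2)² + B(t - 2) + C. At t = 2: C = 6·2 - 10 = 2. Coefficients: A = 0, B = 6
Result: 6/(t - 2)² + 2/(t - 2)³


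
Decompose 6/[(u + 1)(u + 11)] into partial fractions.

6/(u + 1)(u + 11) = α/(u + 1) + β/(u + 11). α = 6/(-1 + 11) = 3/5, β = 6/(-11 + 1) = -3/5
Result: (3/5)/(u + 1) - (3/5)/(u + 11)


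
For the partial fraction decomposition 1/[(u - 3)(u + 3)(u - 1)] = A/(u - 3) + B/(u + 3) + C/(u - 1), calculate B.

Cover-up at u = -3: B = 1/[(-3 - 3)(-3 - 1)] = 1/[(-6)(-4)] = 1/24


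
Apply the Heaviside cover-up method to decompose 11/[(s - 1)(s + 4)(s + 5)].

Cover (s - 1), s=1: P = 11/[(1 + 4)(1 + 5)] = 11/30. Cover (s + 4), s=-4: Q = 11/[(-4 - 1)(-4 + 5)] = -11/5. Cover (s + 5), s=-5: R = 11/[(-5 - 1)(-5 + 4)] = 11/6.
Result: (11/30)/(s - 1) - (11/5)/(s + 4) + (11/6)/(s + 5)


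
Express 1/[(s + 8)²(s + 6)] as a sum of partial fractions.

Cover-up at s=-6: R = 1/(-6 + 8)² = 1/4. Cover-up at s=-8: Q = 1/(-8 + 6) = -1/2. Comparing s² coeff: P = -R = -1/4
Result: (-1/4)/(s + 8) - (1/2)/(s + 8)² + (1/4)/(s + 6)


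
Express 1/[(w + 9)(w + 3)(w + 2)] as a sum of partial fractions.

Using cover-up method: α = 1/42, β = -1/6, γ = 1/7
Result: (1/42)/(w + 9) - (1/6)/(w + 3) + (1/7)/(w + 2)


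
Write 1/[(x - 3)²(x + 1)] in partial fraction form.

Cover-up at x=-1: γ = 1/(-1 - 3)² = 1/16. Cover-up at x=3: β = 1/(3 + 1) = 1/4. Comparing x² coeff: α = -γ = -1/16
Result: (-1/16)/(x - 3) + (1/4)/(x - 3)² + (1/16)/(x + 1)


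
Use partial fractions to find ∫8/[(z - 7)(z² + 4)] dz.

Cover-up at z=7: α = 8/(7²+4) = 8/53. Coeff matching: β = -8/53, γ = -56/53. Decomposition: (8/53)/(z - 7) - ((8/53)z + 56/53)/(z² + 4). Integrate: linear → ln, quadratic → (1/2)ln + arctan: (8/53) ln|(z - 7)| - (4/53) ln(z² + 4) - (28/53) arctan(z/2) + C


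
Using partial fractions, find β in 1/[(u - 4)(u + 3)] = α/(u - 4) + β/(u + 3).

Cover-up at u = -3: β = 1/(-3 - 4) = -1/7


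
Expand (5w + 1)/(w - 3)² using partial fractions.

(5w + 1) = P(w - 3) + Q. At w = 3: Q = 5·3 + 1 = 16. Coeff of w: P = 5
Result: 5/(w - 3) + 16/(w - 3)²


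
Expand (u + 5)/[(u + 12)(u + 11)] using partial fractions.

At u=-12: A = (1·(-12) + 5)/(-12 + 11) = 7. At u=-11: B = (1·(-11) + 5)/(-11 + 12) = -6
Result: 7/(u + 12) - 6/(u + 11)


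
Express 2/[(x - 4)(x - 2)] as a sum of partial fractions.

2/(x - 4)(x - 2) = A/(x - 4) + B/(x - 2). A = 2/(4 - 2) = 1, B = 2/(2 - 4) = -1
Result: 1/(x - 4) - 1/(x - 2)


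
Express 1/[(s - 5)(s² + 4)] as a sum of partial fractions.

Cover-up at s = 5: α = 1/(5² + 4) = 1/29. Then β = -α = -1/29, γ = -α·(0 + 5) = -5/29
Result: (1/29)/(s - 5) - ((1/29)s + 5/29)/(s² + 4)


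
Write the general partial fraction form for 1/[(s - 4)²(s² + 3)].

Repeated linear + quadratic: α/(s - 4) + β/(s - 4)² + (γs + δ)/(s² + 3)


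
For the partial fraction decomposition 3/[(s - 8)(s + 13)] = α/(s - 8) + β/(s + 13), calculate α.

Cover-up at s = 8: α = 3/(8 + 13) = 3/21 = 1/7


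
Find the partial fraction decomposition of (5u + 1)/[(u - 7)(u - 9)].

At u=7: α = (5·7 + 1)/(7 - 9) = -18. At u=9: β = (5·9 + 1)/(9 - 7) = 23
Result: -18/(u - 7) + 23/(u - 9)


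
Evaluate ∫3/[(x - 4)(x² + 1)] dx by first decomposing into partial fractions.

Cover-up at x=4: A = 3/(4²+1) = 3/17. Coeff matching: B = -3/17, C = -12/17. Decomposition: (3/17)/(x - 4) - ((3/17)x + 12/17)/(x² + 1). Integrate: linear → ln, quadratic → (1/2)ln + arctan: (3/17) ln|(x - 4)| - (3/34) ln(x² + 1) - (12/17) arctan(x) + C


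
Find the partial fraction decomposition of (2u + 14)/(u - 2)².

(2u + 14) = P(u - 2) + Q. At u = 2: Q = 2·2 + 14 = 18. Coeff of u: P = 2
Result: 2/(u - 2) + 18/(u - 2)²


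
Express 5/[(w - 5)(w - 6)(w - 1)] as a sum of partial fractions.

Using cover-up method: α = -5/4, β = 1, γ = 1/4
Result: (-5/4)/(w - 5) + 1/(w - 6) + (1/4)/(w - 1)


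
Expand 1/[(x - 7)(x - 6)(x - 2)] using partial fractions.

Using cover-up method: A = 1/5, B = -1/4, C = 1/20
Result: (1/5)/(x - 7) - (1/4)/(x - 6) + (1/20)/(x - 2)


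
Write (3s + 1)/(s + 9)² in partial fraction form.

(3s + 1) = P(s + 9) + Q. At s = -9: Q = 3·(-9) + 1 = -26. Coeff of s: P = 3
Result: 3/(s + 9) - 26/(s + 9)²


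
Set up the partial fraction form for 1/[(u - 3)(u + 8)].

Distinct linear factors: A/(u - 3) + B/(u + 8)


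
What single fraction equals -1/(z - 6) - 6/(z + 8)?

Common denominator (z - 6)(z + 8). Numerator: -1(z + 8) - 6(z - 6) = (-z - 8) - (6z - 36) = -7z + 28
Result: (-7z + 28)/[(z - 6)(z + 8)]


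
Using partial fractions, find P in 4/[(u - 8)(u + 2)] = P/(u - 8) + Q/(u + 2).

Cover-up at u = 8: P = 4/(8 + 2) = 4/10 = 2/5


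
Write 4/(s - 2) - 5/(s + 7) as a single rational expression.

Common denominator (s - 2)(s + 7). Numerator: 4(s + 7) - 5(s - 2) = (4s + 28) - (5s - 10) = -s + 38
Result: (-s + 38)/[(s - 2)(s + 7)]


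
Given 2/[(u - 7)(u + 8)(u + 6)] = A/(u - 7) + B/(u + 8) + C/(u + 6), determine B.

Cover-up at u = -8: B = 2/[(-8 - 7)(-8 + 6)] = 2/[(-15)(-2)] = 2/30 = 1/15


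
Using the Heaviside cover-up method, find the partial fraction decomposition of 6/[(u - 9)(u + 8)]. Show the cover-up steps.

Cover (u - 9): set u=9, get α = 6/(9 + 8) = 6/17. Cover (u + 8): set u=-8, get β = 6/(-8 - 9) = -6/17.
Result: (6/17)/(u - 9) - (6/17)/(u + 8)


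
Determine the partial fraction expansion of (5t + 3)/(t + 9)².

(5t + 3) = P(t + 9) + Q. At t = -9: Q = 5·(-9) + 3 = -42. Coeff of t: P = 5
Result: 5/(t + 9) - 42/(t + 9)²


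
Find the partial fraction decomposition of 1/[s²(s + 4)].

Cover-up at s=-4: C = 1/(-4 - 0)² = 1/16. Cover-up at s=0: B = 1/(0 + 4) = 1/4. Comparing s² coeff: A = -C = -1/16
Result: (-1/16)/s + (1/4)/s² + (1/16)/(s + 4)


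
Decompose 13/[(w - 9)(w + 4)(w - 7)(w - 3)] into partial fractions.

Using Heaviside cover-up: (1/12)/(w - 9) - (1/77)/(w + 4) - (13/88)/(w - 7) + (13/168)/(w - 3)


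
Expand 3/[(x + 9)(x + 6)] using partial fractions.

3/(x + 9)(x + 6) = P/(x + 9) + Q/(x + 6). P = 3/(-9 + 6) = -1, Q = 3/(-6 + 9) = 1
Result: -1/(x + 9) + 1/(x + 6)


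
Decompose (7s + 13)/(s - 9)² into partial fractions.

(7s + 13) = P(s - 9) + Q. At s = 9: Q = 7·9 + 13 = 76. Coeff of s: P = 7
Result: 7/(s - 9) + 76/(s - 9)²


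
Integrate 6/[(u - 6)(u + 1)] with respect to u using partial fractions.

Decompose: 6/[(u - 6)(u + 1)] = (6/7)/(u - 6) - (6/7)/(u + 1). Integrate each term: (6/7) ln|(u - 6)| - (6/7) ln|(u + 1)| + C


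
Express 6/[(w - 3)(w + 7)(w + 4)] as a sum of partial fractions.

Using cover-up method: P = 3/35, Q = 1/5, R = -2/7
Result: (3/35)/(w - 3) + (1/5)/(w + 7) - (2/7)/(w + 4)


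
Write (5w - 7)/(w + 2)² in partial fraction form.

(5w - 7) = A(w + 2) + B. At w = -2: B = 5·(-2) - 7 = -17. Coeff of w: A = 5
Result: 5/(w + 2) - 17/(w + 2)²


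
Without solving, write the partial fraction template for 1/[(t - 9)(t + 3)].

Distinct linear factors: A/(t - 9) + B/(t + 3)


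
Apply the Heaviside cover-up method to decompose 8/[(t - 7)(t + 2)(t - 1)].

Cover (t - 7), t=7: α = 8/[(7 + 2)(7 - 1)] = 4/27. Cover (t + 2), t=-2: β = 8/[(-2 - 7)(-2 - 1)] = 8/27. Cover (t - 1), t=1: γ = 8/[(1 - 7)(1 + 2)] = -4/9.
Result: (4/27)/(t - 7) + (8/27)/(t + 2) - (4/9)/(t - 1)


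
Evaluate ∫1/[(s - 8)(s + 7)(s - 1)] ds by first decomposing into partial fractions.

Cover-up: α = 1/105, β = 1/120, γ = -1/56. Decomposition: (1/105)/(s - 8) + (1/120)/(s + 7) - (1/56)/(s - 1). Integrate each term: (1/105) ln|(s - 8)| + (1/120) ln|(s + 7)| - (1/56) ln|(s - 1)| + C


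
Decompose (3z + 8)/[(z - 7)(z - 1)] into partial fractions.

At z=7: α = (3·7 + 8)/(7 - 1) = 29/6. At z=1: β = (3·1 + 8)/(1 - 7) = -11/6
Result: (29/6)/(z - 7) - (11/6)/(z - 1)


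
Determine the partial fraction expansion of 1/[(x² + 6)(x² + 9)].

Coefficient matching gives P = R = 0, Q = 1/(9-6) = 1/3, S = -Q = -1/3
Result: (1/3)/(x² + 6) - (1/3)/(x² + 9)


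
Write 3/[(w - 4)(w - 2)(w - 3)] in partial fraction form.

Using cover-up method: P = 3/2, Q = 3/2, R = -3
Result: (3/2)/(w - 4) + (3/2)/(w - 2) - 3/(w - 3)


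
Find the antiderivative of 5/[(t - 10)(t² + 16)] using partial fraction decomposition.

Cover-up at t=10: α = 5/(10²+16) = 5/116. Coeff matching: β = -5/116, γ = -25/58. Decomposition: (5/116)/(t - 10) - ((5/116)t + 25/58)/(t² + 16). Integrate: linear → ln, quadratic → (1/2)ln + arctan: (5/116) ln|(t - 10)| - (5/232) ln(t² + 16) - (25/232) arctan(t/4) + C


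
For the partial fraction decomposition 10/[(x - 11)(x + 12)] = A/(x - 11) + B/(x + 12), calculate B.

Cover-up at x = -12: B = 10/(-12 - 11) = -10/23


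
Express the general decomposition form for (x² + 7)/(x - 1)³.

Repeated linear factor (power 3): α/(x - 1) + β/(x - 1)² + γ/(x - 1)³


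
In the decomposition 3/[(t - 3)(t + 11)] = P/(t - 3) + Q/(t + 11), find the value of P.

Cover-up at t = 3: P = 3/(3 + 11) = 3/14


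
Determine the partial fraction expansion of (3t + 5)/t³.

(3t + 5) = Pt² + Qt + R. At t = 0: R = 3·0 + 5 = 5. Coefficients: P = 0, Q = 3
Result: 3/t² + 5/t³


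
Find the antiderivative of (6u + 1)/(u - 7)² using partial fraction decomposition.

Decompose: P = 6, Q = 6·7 + 1 = 43, so (6u + 1)/(u - 7)² = 6/(u - 7) + 43/(u - 7)². Integrate: ∫ P/(u - 7) du = 6 ln|(u - 7)|; ∫ Q/(u - 7)² du = -43/(u - 7). Sum: 6 ln|(u - 7)| - 43/(u - 7) + C


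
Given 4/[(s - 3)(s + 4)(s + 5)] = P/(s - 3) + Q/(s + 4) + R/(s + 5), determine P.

Cover-up at s = 3: P = 4/[(3 + 4)(3 + 5)] = 4/[(7)(8)] = 4/56 = 1/14


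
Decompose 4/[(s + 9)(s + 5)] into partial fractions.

4/(s + 9)(s + 5) = α/(s + 9) + β/(s + 5). α = 4/(-9 + 5) = -1, β = 4/(-5 + 9) = 1
Result: -1/(s + 9) + 1/(s + 5)


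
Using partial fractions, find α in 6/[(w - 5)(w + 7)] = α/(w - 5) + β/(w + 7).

Cover-up at w = 5: α = 6/(5 + 7) = 6/12 = 1/2


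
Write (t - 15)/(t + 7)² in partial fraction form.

(t - 15) = α(t + 7) + β. At t = -7: β = 1·(-7) - 15 = -22. Coeff of t: α = 1
Result: 1/(t + 7) - 22/(t + 7)²


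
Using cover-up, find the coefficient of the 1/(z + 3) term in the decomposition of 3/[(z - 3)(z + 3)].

Cover (z + 3), set z=-3: 3/((z - 3) at z=-3) = 3/(-6) = -1/2


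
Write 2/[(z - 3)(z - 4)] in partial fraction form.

2/(z - 3)(z - 4) = α/(z - 3) + β/(z - 4). α = 2/(3 - 4) = -2, β = 2/(4 - 3) = 2
Result: -2/(z - 3) + 2/(z - 4)


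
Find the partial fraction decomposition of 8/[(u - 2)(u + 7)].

8/(u - 2)(u + 7) = α/(u - 2) + β/(u + 7). α = 8/(2 + 7) = 8/9, β = 8/(-7 - 2) = -8/9
Result: (8/9)/(u - 2) - (8/9)/(u + 7)


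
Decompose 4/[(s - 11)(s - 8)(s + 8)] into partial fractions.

Using cover-up method: P = 4/57, Q = -1/12, R = 1/76
Result: (4/57)/(s - 11) - (1/12)/(s - 8) + (1/76)/(s + 8)


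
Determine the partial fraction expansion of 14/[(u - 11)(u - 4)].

14/(u - 11)(u - 4) = α/(u - 11) + β/(u - 4). α = 14/(11 - 4) = 2, β = 14/(4 - 11) = -2
Result: 2/(u - 11) - 2/(u - 4)


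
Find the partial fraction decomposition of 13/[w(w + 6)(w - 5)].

Using cover-up method: P = -13/30, Q = 13/66, R = 13/55
Result: (-13/30)/w + (13/66)/(w + 6) + (13/55)/(w - 5)


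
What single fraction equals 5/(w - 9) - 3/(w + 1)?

Common denominator (w - 9)(w + 1). Numerator: 5(w + 1) - 3(w - 9) = (5w + 5) - (3w - 27) = 2w + 32
Result: (2w + 32)/[(w - 9)(w + 1)]


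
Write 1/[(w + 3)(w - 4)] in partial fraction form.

1/(w + 3)(w - 4) = A/(w + 3) + B/(w - 4). A = 1/(-3 - 4) = -1/7, B = 1/(4 + 3) = 1/7
Result: (-1/7)/(w + 3) + (1/7)/(w - 4)


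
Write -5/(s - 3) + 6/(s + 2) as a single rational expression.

Common denominator (s - 3)(s + 2). Numerator: -5(s + 2) + 6(s - 3) = (-5s - 10) + (6s - 18) = s - 28
Result: (s - 28)/[(s - 3)(s + 2)]


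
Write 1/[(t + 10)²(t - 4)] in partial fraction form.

Cover-up at t=4: γ = 1/(4 + 10)² = 1/196. Cover-up at t=-10: β = 1/(-10 - 4) = -1/14. Comparing t² coeff: α = -γ = -1/196
Result: (-1/196)/(t + 10) - (1/14)/(t + 10)² + (1/196)/(t - 4)


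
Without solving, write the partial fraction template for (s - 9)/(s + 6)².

Repeated linear factor: A/(s + 6) + B/(s + 6)²


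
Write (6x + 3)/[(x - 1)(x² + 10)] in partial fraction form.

At x=1: P = (6·1 + 3)/(1² + 10) = 9/11. Q = -P = -9/11, R = 6 - 1·P = 57/11
Result: (9/11)/(x - 1) - ((9/11)x - 57/11)/(x² + 10)


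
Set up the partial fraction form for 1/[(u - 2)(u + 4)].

Distinct linear factors: α/(u - 2) + β/(u + 4)


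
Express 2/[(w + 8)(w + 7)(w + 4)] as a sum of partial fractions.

Using cover-up method: α = 1/2, β = -2/3, γ = 1/6
Result: (1/2)/(w + 8) - (2/3)/(w + 7) + (1/6)/(w + 4)


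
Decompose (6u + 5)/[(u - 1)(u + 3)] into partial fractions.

At u=1: A = (6·1 + 5)/(1 + 3) = 11/4. At u=-3: B = (6·(-3) + 5)/(-3 - 1) = 13/4
Result: (11/4)/(u - 1) + (13/4)/(u + 3)


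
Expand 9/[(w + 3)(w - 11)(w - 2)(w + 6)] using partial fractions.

Using Heaviside cover-up: (3/70)/(w + 3) + (1/238)/(w - 11) - (1/40)/(w - 2) - (3/136)/(w + 6)


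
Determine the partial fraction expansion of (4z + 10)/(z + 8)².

(4z + 10) = P(z + 8) + Q. At z = -8: Q = 4·(-8) + 10 = -22. Coeff of z: P = 4
Result: 4/(z + 8) - 22/(z + 8)²


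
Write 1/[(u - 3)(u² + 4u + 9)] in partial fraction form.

Cover-up at u = 3: P = 1/(3² + 4·3 + 9) = 1/30. Then Q = -P = -1/30, R = -P·(4 + 3) = -7/30
Result: (1/30)/(u - 3) - ((1/30)u + 7/30)/(u² + 4u + 9)


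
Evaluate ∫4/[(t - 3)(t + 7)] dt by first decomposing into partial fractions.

Decompose: 4/[(t - 3)(t + 7)] = (2/5)/(t - 3) - (2/5)/(t + 7). Integrate each term: (2/5) ln|(t - 3)| - (2/5) ln|(t + 7)| + C


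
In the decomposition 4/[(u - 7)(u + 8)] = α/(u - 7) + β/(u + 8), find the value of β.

Cover-up at u = -8: β = 4/(-8 - 7) = -4/15


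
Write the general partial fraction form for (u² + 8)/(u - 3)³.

Repeated linear factor (power 3): A/(u - 3) + B/(u - 3)² + C/(u - 3)³


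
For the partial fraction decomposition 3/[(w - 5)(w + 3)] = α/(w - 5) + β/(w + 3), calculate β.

Cover-up at w = -3: β = 3/(-3 - 5) = -3/8


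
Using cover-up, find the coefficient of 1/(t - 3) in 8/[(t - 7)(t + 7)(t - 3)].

Cover (t - 3), set t=3: 8/[(3 - 7)(3 + 7)] = -1/5


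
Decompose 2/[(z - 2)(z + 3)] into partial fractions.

2/(z - 2)(z + 3) = A/(z - 2) + B/(z + 3). A = 2/(2 + 3) = 2/5, B = 2/(-3 - 2) = -2/5
Result: (2/5)/(z - 2) - (2/5)/(z + 3)


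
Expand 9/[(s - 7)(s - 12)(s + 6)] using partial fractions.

Using cover-up method: P = -9/65, Q = 1/10, R = 1/26
Result: (-9/65)/(s - 7) + (1/10)/(s - 12) + (1/26)/(s + 6)


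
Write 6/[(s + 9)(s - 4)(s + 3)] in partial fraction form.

Using cover-up method: A = 1/13, B = 6/91, C = -1/7
Result: (1/13)/(s + 9) + (6/91)/(s - 4) - (1/7)/(s + 3)


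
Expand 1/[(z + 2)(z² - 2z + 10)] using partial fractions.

Cover-up at z = -2: P = 1/((-2)² - 2·(-2) + 10) = 1/18. Then Q = -P = -1/18, R = -P·(-2 - 2) = 2/9
Result: (1/18)/(z + 2) - ((1/18)z - 2/9)/(z² - 2z + 10)


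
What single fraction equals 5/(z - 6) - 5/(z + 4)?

Common denominator (z - 6)(z + 4). Numerator: 5(z + 4) - 5(z - 6) = (5z + 20) - (5z - 30) = 50
Result: (50)/[(z - 6)(z + 4)]


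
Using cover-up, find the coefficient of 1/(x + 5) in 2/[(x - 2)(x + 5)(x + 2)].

Cover (x + 5), set x=-5: 2/[(-5 - 2)(-5 + 2)] = 2/21


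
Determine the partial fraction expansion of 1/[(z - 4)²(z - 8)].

Cover-up at z=8: C = 1/(8 - 4)² = 1/16. Cover-up at z=4: B = 1/(4 - 8) = -1/4. Comparing z² coeff: A = -C = -1/16
Result: (-1/16)/(z - 4) - (1/4)/(z - 4)² + (1/16)/(z - 8)


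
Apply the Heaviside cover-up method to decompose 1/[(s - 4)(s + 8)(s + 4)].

Cover (s - 4), s=4: α = 1/[(4 + 8)(4 + 4)] = 1/96. Cover (s + 8), s=-8: β = 1/[(-8 - 4)(-8 + 4)] = 1/48. Cover (s + 4), s=-4: γ = 1/[(-4 - 4)(-4 + 8)] = -1/32.
Result: (1/96)/(s - 4) + (1/48)/(s + 8) - (1/32)/(s + 4)


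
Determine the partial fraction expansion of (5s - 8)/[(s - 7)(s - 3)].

At s=7: P = (5·7 - 8)/(7 - 3) = 27/4. At s=3: Q = (5·3 - 8)/(3 - 7) = -7/4
Result: (27/4)/(s - 7) - (7/4)/(s - 3)


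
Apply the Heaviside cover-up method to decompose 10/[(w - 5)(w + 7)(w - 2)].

Cover (w - 5), w=5: A = 10/[(5 + 7)(5 - 2)] = 5/18. Cover (w + 7), w=-7: B = 10/[(-7 - 5)(-7 - 2)] = 5/54. Cover (w - 2), w=2: C = 10/[(2 - 5)(2 + 7)] = -10/27.
Result: (5/18)/(w - 5) + (5/54)/(w + 7) - (10/27)/(w - 2)


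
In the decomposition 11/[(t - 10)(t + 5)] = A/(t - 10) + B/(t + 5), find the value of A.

Cover-up at t = 10: A = 11/(10 + 5) = 11/15


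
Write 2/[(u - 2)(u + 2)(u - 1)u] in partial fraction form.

Using Heaviside cover-up: (1/4)/(u - 2) - (1/12)/(u + 2) - (2/3)/(u - 1) + (1/2)/u


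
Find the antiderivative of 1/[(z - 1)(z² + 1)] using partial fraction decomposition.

Cover-up at z=1: P = 1/(1²+1) = 1/2. Coeff matching: Q = -1/2, R = -1/2. Decomposition: (1/2)/(z - 1) - ((1/2)z + 1/2)/(z² + 1). Integrate: linear → ln, quadratic → (1/2)ln + arctan: (1/2) ln|(z - 1)| - (1/4) ln(z² + 1) - (1/2) arctan(z) + C


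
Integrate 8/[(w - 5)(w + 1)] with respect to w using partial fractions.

Decompose: 8/[(w - 5)(w + 1)] = (4/3)/(w - 5) - (4/3)/(w + 1). Integrate each term: (4/3) ln|(w - 5)| - (4/3) ln|(w + 1)| + C


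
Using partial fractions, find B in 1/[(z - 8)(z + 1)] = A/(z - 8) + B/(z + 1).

Cover-up at z = -1: B = 1/(-1 - 8) = -1/9


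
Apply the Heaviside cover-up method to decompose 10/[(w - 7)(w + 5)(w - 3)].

Cover (w - 7), w=7: P = 10/[(7 + 5)(7 - 3)] = 5/24. Cover (w + 5), w=-5: Q = 10/[(-5 - 7)(-5 - 3)] = 5/48. Cover (w - 3), w=3: R = 10/[(3 - 7)(3 + 5)] = -5/16.
Result: (5/24)/(w - 7) + (5/48)/(w + 5) - (5/16)/(w - 3)


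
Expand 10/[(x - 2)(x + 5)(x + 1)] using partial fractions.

Using cover-up method: P = 10/21, Q = 5/14, R = -5/6
Result: (10/21)/(x - 2) + (5/14)/(x + 5) - (5/6)/(x + 1)


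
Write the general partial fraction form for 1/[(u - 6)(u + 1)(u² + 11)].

Two linear + quadratic: A/(u - 6) + B/(u + 1) + (Cu + D)/(u² + 11)


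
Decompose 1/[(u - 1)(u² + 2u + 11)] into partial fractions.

Cover-up at u = 1: A = 1/(1² + 2·1 + 11) = 1/14. Then B = -A = -1/14, C = -A·(2 + 1) = -3/14
Result: (1/14)/(u - 1) - ((1/14)u + 3/14)/(u² + 2u + 11)


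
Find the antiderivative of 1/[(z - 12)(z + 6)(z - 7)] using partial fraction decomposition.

Cover-up: α = 1/90, β = 1/234, γ = -1/65. Decomposition: (1/90)/(z - 12) + (1/234)/(z + 6) - (1/65)/(z - 7). Integrate each term: (1/90) ln|(z - 12)| + (1/234) ln|(z + 6)| - (1/65) ln|(z - 7)| + C


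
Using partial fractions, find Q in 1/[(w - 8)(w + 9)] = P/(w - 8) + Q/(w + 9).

Cover-up at w = -9: Q = 1/(-9 - 8) = -1/17


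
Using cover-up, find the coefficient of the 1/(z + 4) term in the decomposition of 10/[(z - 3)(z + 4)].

Cover (z + 4), set z=-4: 10/((z - 3) at z=-4) = 10/(-7) = -10/7
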